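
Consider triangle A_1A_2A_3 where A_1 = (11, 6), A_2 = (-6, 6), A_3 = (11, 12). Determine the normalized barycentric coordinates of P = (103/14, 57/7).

Signed area of the reference triangle: [A_1A_2A_3] = ½·(11·(6−12) + (-6)·(12−6) + 11·(6−6)) = ½·(-66 − 36 + 0) = -51.
[PA_2A_3] = ½·((103/14)·(6−12) + (-6)·(12−(57/7)) + 11·(57/7−6)) = ½·(-309/7 − 162/7 + 165/7) = -153/7, so the A_1-coordinate is (-153/7)/(-51) = 3/7.
[A_1PA_3] = ½·(11·(57/7−12) + (103/14)·(12−6) + 11·(6−(57/7))) = ½·(-297/7 + 309/7 − 165/7) = -153/14, so the A_2-coordinate is 3/14.
[A_1A_2P] = ½·(11·(6−(57/7)) + (-6)·(57/7−6) + (103/14)·(6−6)) = ½·(-165/7 − 90/7 + 0) = -255/14, so the A_3-coordinate is 5/14.
Check: 3/7 + 3/14 + 5/14 = 1.

(3/7, 3/14, 5/14)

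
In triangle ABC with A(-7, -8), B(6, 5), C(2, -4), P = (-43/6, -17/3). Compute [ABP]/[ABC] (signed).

-1/2

[ABC] = ½·((-7)·(5−(-4)) + 6·(-4−(-8)) + 2·(-8−5)) = ½·(-63 + 24 − 26) = -65/2.
[ABP] = ½·((-7)·(5−(-17/3)) + 6·(-17/3−(-8)) + (-43/6)·(-8−5)) = ½·(-224/3 + 14 + 559/6) = 65/4, so the ratio is (65/4)/(-65/2) = -1/2.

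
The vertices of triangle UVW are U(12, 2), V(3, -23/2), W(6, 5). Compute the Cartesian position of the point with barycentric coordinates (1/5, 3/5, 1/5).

P = (1/5)·U + (3/5)·V + (1/5)·W.
x-coordinate: (1/5)·12 + (3/5)·3 + (1/5)·6 = 27/5.
y-coordinate: (1/5)·2 + (3/5)·(-23/2) + (1/5)·5 = -11/2.

(27/5, -11/2)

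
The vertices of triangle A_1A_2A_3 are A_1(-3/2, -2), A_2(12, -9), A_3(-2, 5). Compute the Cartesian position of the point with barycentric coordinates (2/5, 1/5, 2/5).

P = (2/5)·A_1 + (1/5)·A_2 + (2/5)·A_3.
x-coordinate: (2/5)·(-3/2) + (1/5)·12 + (2/5)·(-2) = 1.
y-coordinate: (2/5)·(-2) + (1/5)·(-9) + (2/5)·5 = -3/5.

(1, -3/5)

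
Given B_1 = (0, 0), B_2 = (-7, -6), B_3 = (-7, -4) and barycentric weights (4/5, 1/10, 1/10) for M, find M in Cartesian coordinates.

(-7/5, -1)

M = (4/5)·B_1 + (1/10)·B_2 + (1/10)·B_3.
x-coordinate: (4/5)·0 + (1/10)·(-7) + (1/10)·(-7) = -7/5.
y-coordinate: (4/5)·0 + (1/10)·(-6) + (1/10)·(-4) = -1.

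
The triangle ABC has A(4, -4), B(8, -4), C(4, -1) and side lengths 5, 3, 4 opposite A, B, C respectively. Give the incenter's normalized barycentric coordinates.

(5/12, 1/4, 1/3)

The incenter has barycentric coordinates proportional to the opposite side lengths: (5 : 3 : 4).
Normalizing by 5+3+4 = 12 gives (5/12, 1/4, 1/3).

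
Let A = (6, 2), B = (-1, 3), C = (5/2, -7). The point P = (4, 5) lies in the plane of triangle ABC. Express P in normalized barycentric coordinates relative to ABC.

(6/7, 3/7, -2/7)

Signed area of the reference triangle: [ABC] = ½·(6·(3−(-7)) + (-1)·(-7−2) + (5/2)·(2−3)) = ½·(60 + 9 − 5/2) = 133/4.
[PBC] = ½·(4·(3−(-7)) + (-1)·(-7−5) + (5/2)·(5−3)) = ½·(40 + 12 + 5) = 57/2, so the A-coordinate is (57/2)/(133/4) = 6/7.
[APC] = ½·(6·(5−(-7)) + 4·(-7−2) + (5/2)·(2−5)) = ½·(72 − 36 − 15/2) = 57/4, so the B-coordinate is 3/7.
[ABP] = ½·(6·(3−5) + (-1)·(5−2) + 4·(2−3)) = ½·(-12 − 3 − 4) = -19/2, so the C-coordinate is -2/7.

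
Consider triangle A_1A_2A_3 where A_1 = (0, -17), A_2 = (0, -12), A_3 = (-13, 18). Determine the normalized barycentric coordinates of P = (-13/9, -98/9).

(4/9, 4/9, 1/9)

Signed area of the reference triangle: [A_1A_2A_3] = ½·(0·(-12−18) + 0·(18−(-17)) + (-13)·(-17−(-12))) = ½·(0 + 0 + 65) = 65/2.
[PA_2A_3] = ½·((-13/9)·(-12−18) + 0·(18−(-98/9)) + (-13)·(-98/9−(-12))) = ½·(130/3 + 0 − 130/9) = 130/9, so the A_1-coordinate is (130/9)/(65/2) = 4/9.
[A_1PA_3] = ½·(0·(-98/9−18) + (-13/9)·(18−(-17)) + (-13)·(-17−(-98/9))) = ½·(0 − 455/9 + 715/9) = 130/9, so the A_2-coordinate is 4/9.
[A_1A_2P] = ½·(0·(-12−(-98/9)) + 0·(-98/9−(-17)) + (-13/9)·(-17−(-12))) = ½·(0 + 0 + 65/9) = 65/18, so the A_3-coordinate is 1/9.
Check: 4/9 + 4/9 + 1/9 = 1.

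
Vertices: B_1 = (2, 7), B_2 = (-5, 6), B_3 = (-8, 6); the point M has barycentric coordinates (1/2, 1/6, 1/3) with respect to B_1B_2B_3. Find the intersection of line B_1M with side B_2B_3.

(-7, 6)

Line B_1M meets B_2B_3 where the B_1-coordinate vanishes; zeroing M's B_1-weight and renormalizing leaves B_2, B_3-weights 1/6 : 1/3 → (1/3, 2/3).
So N = (1/3)·B_2 + (2/3)·B_3 = (-7, 6).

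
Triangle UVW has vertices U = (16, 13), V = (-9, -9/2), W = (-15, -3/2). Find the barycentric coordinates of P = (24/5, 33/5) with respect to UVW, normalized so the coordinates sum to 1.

(3/5, 1/5, 1/5)

Signed area of the reference triangle: [UVW] = ½·(16·(-9/2−(-3/2)) + (-9)·(-3/2−13) + (-15)·(13−(-9/2))) = ½·(-48 + 261/2 − 525/2) = -90.
[PVW] = ½·((24/5)·(-9/2−(-3/2)) + (-9)·(-3/2−(33/5)) + (-15)·(33/5−(-9/2))) = ½·(-72/5 + 729/10 − 333/2) = -54, so the U-coordinate is (-54)/(-90) = 3/5.
[UPW] = ½·(16·(33/5−(-3/2)) + (24/5)·(-3/2−13) + (-15)·(13−(33/5))) = ½·(648/5 − 348/5 − 96) = -18, so the V-coordinate is 1/5.
[UVP] = ½·(16·(-9/2−(33/5)) + (-9)·(33/5−13) + (24/5)·(13−(-9/2))) = ½·(-888/5 + 288/5 + 84) = -18, so the W-coordinate is 1/5.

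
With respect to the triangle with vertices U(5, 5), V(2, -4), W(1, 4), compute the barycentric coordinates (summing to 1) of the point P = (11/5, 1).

Signed area of the reference triangle: [UVW] = ½·(5·(-4−4) + 2·(4−5) + 1·(5−(-4))) = ½·(-40 − 2 + 9) = -33/2.
[PVW] = ½·((11/5)·(-4−4) + 2·(4−1) + 1·(1−(-4))) = ½·(-88/5 + 6 + 5) = -33/10, so the U-coordinate is (-33/10)/(-33/2) = 1/5.
[UPW] = ½·(5·(1−4) + (11/5)·(4−5) + 1·(5−1)) = ½·(-15 − 11/5 + 4) = -33/5, so the V-coordinate is 2/5.
[UVP] = ½·(5·(-4−1) + 2·(1−5) + (11/5)·(5−(-4))) = ½·(-25 − 8 + 99/5) = -33/5, so the W-coordinate is 2/5.
Check: 1/5 + 2/5 + 2/5 = 1.

(1/5, 2/5, 2/5)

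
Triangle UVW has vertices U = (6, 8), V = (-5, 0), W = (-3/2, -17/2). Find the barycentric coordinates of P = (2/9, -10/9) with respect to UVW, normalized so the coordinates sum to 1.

(1/3, 2/9, 4/9)

Signed area of the reference triangle: [UVW] = ½·(6·(0−(-17/2)) + (-5)·(-17/2−8) + (-3/2)·(8−0)) = ½·(51 + 165/2 − 12) = 243/4.
[PVW] = ½·((2/9)·(0−(-17/2)) + (-5)·(-17/2−(-10/9)) + (-3/2)·(-10/9−0)) = ½·(17/9 + 665/18 + 5/3) = 81/4, so the U-coordinate is (81/4)/(243/4) = 1/3.
[UPW] = ½·(6·(-10/9−(-17/2)) + (2/9)·(-17/2−8) + (-3/2)·(8−(-10/9))) = ½·(133/3 − 11/3 − 41/3) = 27/2, so the V-coordinate is 2/9.
[UVP] = ½·(6·(0−(-10/9)) + (-5)·(-10/9−8) + (2/9)·(8−0)) = ½·(20/3 + 410/9 + 16/9) = 27, so the W-coordinate is 4/9.
Check: 1/3 + 2/9 + 4/9 = 1.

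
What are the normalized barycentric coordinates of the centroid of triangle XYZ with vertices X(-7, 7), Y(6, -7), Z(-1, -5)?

(1/3, 1/3, 1/3)

The centroid is the average of the vertices, so each weight is 1/3.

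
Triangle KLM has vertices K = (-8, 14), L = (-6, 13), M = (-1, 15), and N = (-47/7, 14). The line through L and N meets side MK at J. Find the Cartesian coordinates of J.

Barycentric coordinates of N with respect to KLM: (5/7, 1/7, 1/7).
On side MK the L-coordinate is zero; dropping N's L-weight 1/7 and renormalizing the remaining 1/7 : 5/7 gives weights 1/6, 5/6 on M, K.
J = (1/6)·(-1, 15) + (5/6)·(-8, 14) = (-41/6, 85/6).

(-41/6, 85/6)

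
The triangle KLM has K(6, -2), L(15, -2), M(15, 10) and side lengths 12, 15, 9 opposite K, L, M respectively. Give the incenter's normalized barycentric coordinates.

The incenter has barycentric coordinates proportional to the opposite side lengths: (12 : 15 : 9).
Normalizing by 12+15+9 = 36 gives (1/3, 5/12, 1/4).

(1/3, 5/12, 1/4)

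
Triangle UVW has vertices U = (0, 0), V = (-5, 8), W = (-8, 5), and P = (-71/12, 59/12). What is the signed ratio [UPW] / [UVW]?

[UVW] = ½·(0·(8−5) + (-5)·(5−0) + (-8)·(0−8)) = ½·(0 − 25 + 64) = 39/2.
[UPW] = ½·(0·(59/12−5) + (-71/12)·(5−0) + (-8)·(0−(59/12))) = ½·(0 − 355/12 + 118/3) = 39/8, so the ratio is (39/8)/(39/2) = 1/4.

1/4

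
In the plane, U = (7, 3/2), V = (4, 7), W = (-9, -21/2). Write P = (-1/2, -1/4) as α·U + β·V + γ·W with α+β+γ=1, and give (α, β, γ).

(1/8, 1/2, 3/8)

Signed area of the reference triangle: [UVW] = ½·(7·(7−(-21/2)) + 4·(-21/2−(3/2)) + (-9)·(3/2−7)) = ½·(245/2 − 48 + 99/2) = 62.
[PVW] = ½·((-1/2)·(7−(-21/2)) + 4·(-21/2−(-1/4)) + (-9)·(-1/4−7)) = ½·(-35/4 − 41 + 261/4) = 31/4, so the U-coordinate is (31/4)/62 = 1/8.
[UPW] = ½·(7·(-1/4−(-21/2)) + (-1/2)·(-21/2−(3/2)) + (-9)·(3/2−(-1/4))) = ½·(287/4 + 6 − 63/4) = 31, so the V-coordinate is 1/2.
[UVP] = ½·(7·(7−(-1/4)) + 4·(-1/4−(3/2)) + (-1/2)·(3/2−7)) = ½·(203/4 − 7 + 11/4) = 93/4, so the W-coordinate is 3/8.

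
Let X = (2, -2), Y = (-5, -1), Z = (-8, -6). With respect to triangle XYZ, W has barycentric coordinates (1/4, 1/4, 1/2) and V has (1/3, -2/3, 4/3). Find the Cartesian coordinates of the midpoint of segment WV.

(-137/24, -47/8)

Barycentric coordinates of the midpoint are the average: (7/24, -5/24, 11/12).
Converting: (7/24)·X + (-5/24)·Y + (11/12)·Z = (-137/24, -47/8).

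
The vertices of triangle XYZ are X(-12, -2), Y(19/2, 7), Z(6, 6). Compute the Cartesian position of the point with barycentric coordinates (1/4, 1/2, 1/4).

(13/4, 9/2)

W = (1/4)·X + (1/2)·Y + (1/4)·Z.
x-coordinate: (1/4)·(-12) + (1/2)·(19/2) + (1/4)·6 = 13/4.
y-coordinate: (1/4)·(-2) + (1/2)·7 + (1/4)·6 = 9/2.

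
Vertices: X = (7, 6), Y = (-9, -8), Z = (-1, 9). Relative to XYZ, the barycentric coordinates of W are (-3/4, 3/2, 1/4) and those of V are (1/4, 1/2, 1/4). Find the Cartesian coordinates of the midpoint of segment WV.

Barycentric coordinates of the midpoint are the average: (-1/4, 1, 1/4).
Converting: (-1/4)·X + 1·Y + (1/4)·Z = (-11, -29/4).

(-11, -29/4)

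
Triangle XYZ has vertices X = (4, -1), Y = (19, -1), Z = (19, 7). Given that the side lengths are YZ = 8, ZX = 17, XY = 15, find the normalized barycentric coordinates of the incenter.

The incenter has barycentric coordinates proportional to the opposite side lengths: (8 : 17 : 15).
Normalizing by 8+17+15 = 40 gives (1/5, 17/40, 3/8).

(1/5, 17/40, 3/8)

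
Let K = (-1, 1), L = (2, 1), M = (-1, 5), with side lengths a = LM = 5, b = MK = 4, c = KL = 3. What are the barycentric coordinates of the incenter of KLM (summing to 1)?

The incenter has barycentric coordinates proportional to the opposite side lengths: (5 : 4 : 3).
Normalizing by 5+4+3 = 12 gives (5/12, 1/3, 1/4).

(5/12, 1/3, 1/4)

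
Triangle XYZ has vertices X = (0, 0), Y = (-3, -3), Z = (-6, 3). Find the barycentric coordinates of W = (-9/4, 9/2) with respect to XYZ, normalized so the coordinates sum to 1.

Signed area of the reference triangle: [XYZ] = ½·(0·(-3−3) + (-3)·(3−0) + (-6)·(0−(-3))) = ½·(0 − 9 − 18) = -27/2.
[WYZ] = ½·((-9/4)·(-3−3) + (-3)·(3−(9/2)) + (-6)·(9/2−(-3))) = ½·(27/2 + 9/2 − 45) = -27/2, so the X-coordinate is (-27/2)/(-27/2) = 1.
[XWZ] = ½·(0·(9/2−3) + (-9/4)·(3−0) + (-6)·(0−(9/2))) = ½·(0 − 27/4 + 27) = 81/8, so the Y-coordinate is -3/4.
[XYW] = ½·(0·(-3−(9/2)) + (-3)·(9/2−0) + (-9/4)·(0−(-3))) = ½·(0 − 27/2 − 27/4) = -81/8, so the Z-coordinate is 3/4.

(1, -3/4, 3/4)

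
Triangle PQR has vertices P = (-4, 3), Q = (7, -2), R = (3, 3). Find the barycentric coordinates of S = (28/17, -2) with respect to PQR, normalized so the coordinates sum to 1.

(13/17, 1, -13/17)

Signed area of the reference triangle: [PQR] = ½·((-4)·(-2−3) + 7·(3−3) + 3·(3−(-2))) = ½·(20 + 0 + 15) = 35/2.
[SQR] = ½·((28/17)·(-2−3) + 7·(3−(-2)) + 3·(-2−(-2))) = ½·(-140/17 + 35 + 0) = 455/34, so the P-coordinate is (455/34)/(35/2) = 13/17.
[PSR] = ½·((-4)·(-2−3) + (28/17)·(3−3) + 3·(3−(-2))) = ½·(20 + 0 + 15) = 35/2, so the Q-coordinate is 1.
[PQS] = ½·((-4)·(-2−(-2)) + 7·(-2−3) + (28/17)·(3−(-2))) = ½·(0 − 35 + 140/17) = -455/34, so the R-coordinate is -13/17.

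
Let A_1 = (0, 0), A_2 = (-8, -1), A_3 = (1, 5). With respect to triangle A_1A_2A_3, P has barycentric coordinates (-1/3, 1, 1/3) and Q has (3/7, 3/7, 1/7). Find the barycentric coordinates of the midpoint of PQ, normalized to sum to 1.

(1/21, 5/7, 5/21)

Since both coordinate triples sum to 1, the midpoint's barycentrics are the componentwise average.
(-1/3+3/7)/2 = 1/21; similarly 5/7 and 5/21.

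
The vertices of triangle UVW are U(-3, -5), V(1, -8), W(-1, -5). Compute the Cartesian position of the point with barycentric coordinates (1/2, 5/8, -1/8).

(-3/4, -55/8)

P = (1/2)·U + (5/8)·V + (-1/8)·W.
x-coordinate: (1/2)·(-3) + (5/8)·1 + (-1/8)·(-1) = -3/4.
y-coordinate: (1/2)·(-5) + (5/8)·(-8) + (-1/8)·(-5) = -55/8.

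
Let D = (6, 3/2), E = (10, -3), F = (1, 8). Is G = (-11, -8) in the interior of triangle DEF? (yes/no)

no

Barycentric coordinates of G: (552/7, -316/7, -229/7).
The three coordinates are positive, negative, negative; a point is interior exactly when all three are positive.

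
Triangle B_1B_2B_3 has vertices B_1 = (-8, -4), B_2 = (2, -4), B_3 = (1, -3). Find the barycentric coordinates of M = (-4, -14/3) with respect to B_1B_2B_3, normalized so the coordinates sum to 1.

Signed area of the reference triangle: [B_1B_2B_3] = ½·((-8)·(-4−(-3)) + 2·(-3−(-4)) + 1·(-4−(-4))) = ½·(8 + 2 + 0) = 5.
[MB_2B_3] = ½·((-4)·(-4−(-3)) + 2·(-3−(-14/3)) + 1·(-14/3−(-4))) = ½·(4 + 10/3 − 2/3) = 10/3, so the B_1-coordinate is (10/3)/5 = 2/3.
[B_1MB_3] = ½·((-8)·(-14/3−(-3)) + (-4)·(-3−(-4)) + 1·(-4−(-14/3))) = ½·(40/3 − 4 + 2/3) = 5, so the B_2-coordinate is 1.
[B_1B_2M] = ½·((-8)·(-4−(-14/3)) + 2·(-14/3−(-4)) + (-4)·(-4−(-4))) = ½·(-16/3 − 4/3 + 0) = -10/3, so the B_3-coordinate is -2/3.

(2/3, 1, -2/3)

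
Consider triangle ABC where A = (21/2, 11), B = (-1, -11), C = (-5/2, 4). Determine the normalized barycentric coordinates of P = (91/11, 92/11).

Signed area of the reference triangle: [ABC] = ½·((21/2)·(-11−4) + (-1)·(4−11) + (-5/2)·(11−(-11))) = ½·(-315/2 + 7 − 55) = -411/4.
[PBC] = ½·((91/11)·(-11−4) + (-1)·(4−(92/11)) + (-5/2)·(92/11−(-11))) = ½·(-1365/11 + 48/11 − 1065/22) = -3699/44, so the A-coordinate is (-3699/44)/(-411/4) = 9/11.
[APC] = ½·((21/2)·(92/11−4) + (91/11)·(4−11) + (-5/2)·(11−(92/11))) = ½·(504/11 − 637/11 − 145/22) = -411/44, so the B-coordinate is 1/11.
[ABP] = ½·((21/2)·(-11−(92/11)) + (-1)·(92/11−11) + (91/11)·(11−(-11))) = ½·(-4473/22 + 29/11 + 182) = -411/44, so the C-coordinate is 1/11.

(9/11, 1/11, 1/11)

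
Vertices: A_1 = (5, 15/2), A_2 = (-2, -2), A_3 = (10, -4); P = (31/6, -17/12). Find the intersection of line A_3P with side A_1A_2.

Barycentric coordinates of P with respect to A_1A_2A_3: (1/6, 1/3, 1/2).
On side A_1A_2 the A_3-coordinate is zero; dropping P's A_3-weight 1/2 and renormalizing the remaining 1/6 : 1/3 gives weights 1/3, 2/3 on A_1, A_2.
Q = (1/3)·(5, 15/2) + (2/3)·(-2, -2) = (1/3, 7/6).

(1/3, 7/6)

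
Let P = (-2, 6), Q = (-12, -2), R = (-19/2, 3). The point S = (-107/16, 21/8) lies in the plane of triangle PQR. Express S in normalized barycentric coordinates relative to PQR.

Signed area of the reference triangle: [PQR] = ½·((-2)·(-2−3) + (-12)·(3−6) + (-19/2)·(6−(-2))) = ½·(10 + 36 − 76) = -15.
[SQR] = ½·((-107/16)·(-2−3) + (-12)·(3−(21/8)) + (-19/2)·(21/8−(-2))) = ½·(535/16 − 9/2 − 703/16) = -15/2, so the P-coordinate is (-15/2)/(-15) = 1/2.
[PSR] = ½·((-2)·(21/8−3) + (-107/16)·(3−6) + (-19/2)·(6−(21/8))) = ½·(3/4 + 321/16 − 513/16) = -45/8, so the Q-coordinate is 3/8.
[PQS] = ½·((-2)·(-2−(21/8)) + (-12)·(21/8−6) + (-107/16)·(6−(-2))) = ½·(37/4 + 81/2 − 107/2) = -15/8, so the R-coordinate is 1/8.

(1/2, 3/8, 1/8)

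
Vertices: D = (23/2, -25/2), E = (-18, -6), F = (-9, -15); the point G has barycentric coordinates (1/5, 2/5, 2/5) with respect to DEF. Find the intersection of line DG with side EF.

Line DG meets EF where the D-coordinate vanishes; zeroing G's D-weight and renormalizing leaves E, F-weights 2/5 : 2/5 → (1/2, 1/2).
So H = (1/2)·E + (1/2)·F = (-27/2, -21/2).

(-27/2, -21/2)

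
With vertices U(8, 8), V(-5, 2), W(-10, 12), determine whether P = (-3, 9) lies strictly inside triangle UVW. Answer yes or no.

Barycentric coordinates of P: (11/32, 13/80, 79/160).
The three coordinates are positive, positive, positive; a point is interior exactly when all three are positive.

yes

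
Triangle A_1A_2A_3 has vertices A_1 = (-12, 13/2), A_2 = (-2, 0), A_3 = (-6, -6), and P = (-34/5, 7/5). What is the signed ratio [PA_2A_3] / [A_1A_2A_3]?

[A_1A_2A_3] = ½·((-12)·(0−(-6)) + (-2)·(-6−(13/2)) + (-6)·(13/2−0)) = ½·(-72 + 25 − 39) = -43.
[PA_2A_3] = ½·((-34/5)·(0−(-6)) + (-2)·(-6−(7/5)) + (-6)·(7/5−0)) = ½·(-204/5 + 74/5 − 42/5) = -86/5, so the ratio is (-86/5)/(-43) = 2/5.

2/5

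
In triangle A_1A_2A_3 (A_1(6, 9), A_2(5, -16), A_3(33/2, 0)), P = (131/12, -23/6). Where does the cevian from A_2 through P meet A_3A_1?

Barycentric coordinates of P with respect to A_1A_2A_3: (1/6, 1/3, 1/2).
On side A_3A_1 the A_2-coordinate is zero; dropping P's A_2-weight 1/3 and renormalizing the remaining 1/2 : 1/6 gives weights 3/4, 1/4 on A_3, A_1.
Q = (3/4)·(33/2, 0) + (1/4)·(6, 9) = (111/8, 9/4).

(111/8, 9/4)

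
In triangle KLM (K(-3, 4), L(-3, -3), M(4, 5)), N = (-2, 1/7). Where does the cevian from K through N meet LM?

Barycentric coordinates of N with respect to KLM: (2/7, 4/7, 1/7).
On side LM the K-coordinate is zero; dropping N's K-weight 2/7 and renormalizing the remaining 4/7 : 1/7 gives weights 4/5, 1/5 on L, M.
J = (4/5)·(-3, -3) + (1/5)·(4, 5) = (-8/5, -7/5).

(-8/5, -7/5)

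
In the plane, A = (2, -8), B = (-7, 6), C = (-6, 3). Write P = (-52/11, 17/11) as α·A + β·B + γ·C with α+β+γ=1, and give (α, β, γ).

(2/11, 2/11, 7/11)

Signed area of the reference triangle: [ABC] = ½·(2·(6−3) + (-7)·(3−(-8)) + (-6)·(-8−6)) = ½·(6 − 77 + 84) = 13/2.
[PBC] = ½·((-52/11)·(6−3) + (-7)·(3−(17/11)) + (-6)·(17/11−6)) = ½·(-156/11 − 112/11 + 294/11) = 13/11, so the A-coordinate is (13/11)/(13/2) = 2/11.
[APC] = ½·(2·(17/11−3) + (-52/11)·(3−(-8)) + (-6)·(-8−(17/11))) = ½·(-32/11 − 52 + 630/11) = 13/11, so the B-coordinate is 2/11.
[ABP] = ½·(2·(6−(17/11)) + (-7)·(17/11−(-8)) + (-52/11)·(-8−6)) = ½·(98/11 − 735/11 + 728/11) = 91/22, so the C-coordinate is 7/11.
Check: 2/11 + 2/11 + 7/11 = 1.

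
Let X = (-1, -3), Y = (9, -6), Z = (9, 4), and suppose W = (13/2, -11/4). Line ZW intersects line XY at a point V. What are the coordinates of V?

(17/3, -5)

Barycentric coordinates of W with respect to XYZ: (1/4, 1/2, 1/4).
On side XY the Z-coordinate is zero; dropping W's Z-weight 1/4 and renormalizing the remaining 1/4 : 1/2 gives weights 1/3, 2/3 on X, Y.
V = (1/3)·(-1, -3) + (2/3)·(9, -6) = (17/3, -5).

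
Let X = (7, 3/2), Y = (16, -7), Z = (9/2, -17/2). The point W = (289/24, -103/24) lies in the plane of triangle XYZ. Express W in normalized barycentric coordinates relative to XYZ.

Signed area of the reference triangle: [XYZ] = ½·(7·(-7−(-17/2)) + 16·(-17/2−(3/2)) + (9/2)·(3/2−(-7))) = ½·(21/2 − 160 + 153/4) = -445/8.
[WYZ] = ½·((289/24)·(-7−(-17/2)) + 16·(-17/2−(-103/24)) + (9/2)·(-103/24−(-7))) = ½·(289/16 − 202/3 + 195/16) = -445/24, so the X-coordinate is (-445/24)/(-445/8) = 1/3.
[XWZ] = ½·(7·(-103/24−(-17/2)) + (289/24)·(-17/2−(3/2)) + (9/2)·(3/2−(-103/24))) = ½·(707/24 − 1445/12 + 417/16) = -3115/96, so the Y-coordinate is 7/12.
[XYW] = ½·(7·(-7−(-103/24)) + 16·(-103/24−(3/2)) + (289/24)·(3/2−(-7))) = ½·(-455/24 − 278/3 + 4913/48) = -445/96, so the Z-coordinate is 1/12.

(1/3, 7/12, 1/12)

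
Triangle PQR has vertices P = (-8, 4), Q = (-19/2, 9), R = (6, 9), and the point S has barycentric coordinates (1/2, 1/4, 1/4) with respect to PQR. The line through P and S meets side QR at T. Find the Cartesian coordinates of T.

Line PS meets QR where the P-coordinate vanishes; zeroing S's P-weight and renormalizing leaves Q, R-weights 1/4 : 1/4 → (1/2, 1/2).
So T = (1/2)·Q + (1/2)·R = (-7/4, 9).

(-7/4, 9)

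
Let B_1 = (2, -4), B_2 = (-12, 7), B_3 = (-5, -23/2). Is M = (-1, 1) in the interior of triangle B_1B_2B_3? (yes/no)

Barycentric coordinates of M: (323/364, 115/364, -37/182).
The three coordinates are positive, positive, negative; a point is interior exactly when all three are positive.

no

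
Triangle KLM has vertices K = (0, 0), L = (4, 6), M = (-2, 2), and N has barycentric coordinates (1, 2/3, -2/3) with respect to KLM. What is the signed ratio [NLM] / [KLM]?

1

The signed ratio [NLM]/[KLM] equals the barycentric coordinate of N at vertex K, which is 1.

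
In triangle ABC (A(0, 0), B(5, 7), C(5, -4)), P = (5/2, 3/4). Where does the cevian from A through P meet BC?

Barycentric coordinates of P with respect to ABC: (1/2, 1/4, 1/4).
On side BC the A-coordinate is zero; dropping P's A-weight 1/2 and renormalizing the remaining 1/4 : 1/4 gives weights 1/2, 1/2 on B, C.
Q = (1/2)·(5, 7) + (1/2)·(5, -4) = (5, 3/2).

(5, 3/2)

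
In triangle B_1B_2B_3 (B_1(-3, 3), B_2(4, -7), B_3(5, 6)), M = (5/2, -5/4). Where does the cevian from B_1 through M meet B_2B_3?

(13/3, -8/3)

Barycentric coordinates of M with respect to B_1B_2B_3: (1/4, 1/2, 1/4).
On side B_2B_3 the B_1-coordinate is zero; dropping M's B_1-weight 1/4 and renormalizing the remaining 1/2 : 1/4 gives weights 2/3, 1/3 on B_2, B_3.
N = (2/3)·(4, -7) + (1/3)·(5, 6) = (13/3, -8/3).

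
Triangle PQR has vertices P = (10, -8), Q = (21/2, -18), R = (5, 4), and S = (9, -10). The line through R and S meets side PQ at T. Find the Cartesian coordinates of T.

Barycentric coordinates of S with respect to PQR: (1/4, 1/2, 1/4).
On side PQ the R-coordinate is zero; dropping S's R-weight 1/4 and renormalizing the remaining 1/4 : 1/2 gives weights 1/3, 2/3 on P, Q.
T = (1/3)·(10, -8) + (2/3)·(21/2, -18) = (31/3, -44/3).

(31/3, -44/3)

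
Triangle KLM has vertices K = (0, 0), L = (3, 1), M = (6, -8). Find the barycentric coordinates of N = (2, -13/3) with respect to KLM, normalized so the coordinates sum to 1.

(5/6, -1/3, 1/2)

Signed area of the reference triangle: [KLM] = ½·(0·(1−(-8)) + 3·(-8−0) + 6·(0−1)) = ½·(0 − 24 − 6) = -15.
[NLM] = ½·(2·(1−(-8)) + 3·(-8−(-13/3)) + 6·(-13/3−1)) = ½·(18 − 11 − 32) = -25/2, so the K-coordinate is (-25/2)/(-15) = 5/6.
[KNM] = ½·(0·(-13/3−(-8)) + 2·(-8−0) + 6·(0−(-13/3))) = ½·(0 − 16 + 26) = 5, so the L-coordinate is -1/3.
[KLN] = ½·(0·(1−(-13/3)) + 3·(-13/3−0) + 2·(0−1)) = ½·(0 − 13 − 2) = -15/2, so the M-coordinate is 1/2.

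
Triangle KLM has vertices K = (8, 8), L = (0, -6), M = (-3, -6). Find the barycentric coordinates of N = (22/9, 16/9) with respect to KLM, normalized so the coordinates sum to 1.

Signed area of the reference triangle: [KLM] = ½·(8·(-6−(-6)) + 0·(-6−8) + (-3)·(8−(-6))) = ½·(0 + 0 − 42) = -21.
[NLM] = ½·((22/9)·(-6−(-6)) + 0·(-6−(16/9)) + (-3)·(16/9−(-6))) = ½·(0 + 0 − 70/3) = -35/3, so the K-coordinate is (-35/3)/(-21) = 5/9.
[KNM] = ½·(8·(16/9−(-6)) + (22/9)·(-6−8) + (-3)·(8−(16/9))) = ½·(560/9 − 308/9 − 56/3) = 14/3, so the L-coordinate is -2/9.
[KLN] = ½·(8·(-6−(16/9)) + 0·(16/9−8) + (22/9)·(8−(-6))) = ½·(-560/9 + 0 + 308/9) = -14, so the M-coordinate is 2/3.

(5/9, -2/9, 2/3)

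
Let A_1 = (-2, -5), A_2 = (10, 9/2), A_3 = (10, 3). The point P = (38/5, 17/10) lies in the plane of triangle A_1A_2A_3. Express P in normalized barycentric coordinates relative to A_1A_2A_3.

Signed area of the reference triangle: [A_1A_2A_3] = ½·((-2)·(9/2−3) + 10·(3−(-5)) + 10·(-5−(9/2))) = ½·(-3 + 80 − 95) = -9.
[PA_2A_3] = ½·((38/5)·(9/2−3) + 10·(3−(17/10)) + 10·(17/10−(9/2))) = ½·(57/5 + 13 − 28) = -9/5, so the A_1-coordinate is (-9/5)/(-9) = 1/5.
[A_1PA_3] = ½·((-2)·(17/10−3) + (38/5)·(3−(-5)) + 10·(-5−(17/10))) = ½·(13/5 + 304/5 − 67) = -9/5, so the A_2-coordinate is 1/5.
[A_1A_2P] = ½·((-2)·(9/2−(17/10)) + 10·(17/10−(-5)) + (38/5)·(-5−(9/2))) = ½·(-28/5 + 67 − 361/5) = -27/5, so the A_3-coordinate is 3/5.

(1/5, 1/5, 3/5)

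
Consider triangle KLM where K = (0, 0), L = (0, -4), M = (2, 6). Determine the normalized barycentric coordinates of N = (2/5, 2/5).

(3/5, 1/5, 1/5)

Signed area of the reference triangle: [KLM] = ½·(0·(-4−6) + 0·(6−0) + 2·(0−(-4))) = ½·(0 + 0 + 8) = 4.
[NLM] = ½·((2/5)·(-4−6) + 0·(6−(2/5)) + 2·(2/5−(-4))) = ½·(-4 + 0 + 44/5) = 12/5, so the K-coordinate is (12/5)/4 = 3/5.
[KNM] = ½·(0·(2/5−6) + (2/5)·(6−0) + 2·(0−(2/5))) = ½·(0 + 12/5 − 4/5) = 4/5, so the L-coordinate is 1/5.
[KLN] = ½·(0·(-4−(2/5)) + 0·(2/5−0) + (2/5)·(0−(-4))) = ½·(0 + 0 + 8/5) = 4/5, so the M-coordinate is 1/5.
Check: 3/5 + 1/5 + 1/5 = 1.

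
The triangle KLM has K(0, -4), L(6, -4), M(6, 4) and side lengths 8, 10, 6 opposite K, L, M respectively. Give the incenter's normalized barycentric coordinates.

(1/3, 5/12, 1/4)

The incenter has barycentric coordinates proportional to the opposite side lengths: (8 : 10 : 6).
Normalizing by 8+10+6 = 24 gives (1/3, 5/12, 1/4).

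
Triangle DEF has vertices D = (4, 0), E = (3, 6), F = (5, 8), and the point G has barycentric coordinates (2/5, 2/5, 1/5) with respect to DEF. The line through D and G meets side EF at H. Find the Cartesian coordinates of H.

Line DG meets EF where the D-coordinate vanishes; zeroing G's D-weight and renormalizing leaves E, F-weights 2/5 : 1/5 → (2/3, 1/3).
So H = (2/3)·E + (1/3)·F = (11/3, 20/3).

(11/3, 20/3)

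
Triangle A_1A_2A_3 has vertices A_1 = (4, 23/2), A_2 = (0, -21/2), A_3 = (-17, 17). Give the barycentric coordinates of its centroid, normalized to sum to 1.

The centroid is the average of the vertices, so each weight is 1/3.

(1/3, 1/3, 1/3)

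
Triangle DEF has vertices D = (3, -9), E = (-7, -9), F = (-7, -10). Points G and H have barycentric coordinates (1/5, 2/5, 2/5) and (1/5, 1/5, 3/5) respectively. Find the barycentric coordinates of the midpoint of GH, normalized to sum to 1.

Since both coordinate triples sum to 1, the midpoint's barycentrics are the componentwise average.
(1/5+1/5)/2 = 1/5; similarly 3/10 and 1/2.

(1/5, 3/10, 1/2)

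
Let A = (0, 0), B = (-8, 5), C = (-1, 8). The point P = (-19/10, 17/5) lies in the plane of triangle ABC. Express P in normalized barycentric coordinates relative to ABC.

(1/2, 1/5, 3/10)

Signed area of the reference triangle: [ABC] = ½·(0·(5−8) + (-8)·(8−0) + (-1)·(0−5)) = ½·(0 − 64 + 5) = -59/2.
[PBC] = ½·((-19/10)·(5−8) + (-8)·(8−(17/5)) + (-1)·(17/5−5)) = ½·(57/10 − 184/5 + 8/5) = -59/4, so the A-coordinate is (-59/4)/(-59/2) = 1/2.
[APC] = ½·(0·(17/5−8) + (-19/10)·(8−0) + (-1)·(0−(17/5))) = ½·(0 − 76/5 + 17/5) = -59/10, so the B-coordinate is 1/5.
[ABP] = ½·(0·(5−(17/5)) + (-8)·(17/5−0) + (-19/10)·(0−5)) = ½·(0 − 136/5 + 19/2) = -177/20, so the C-coordinate is 3/10.
Check: 1/2 + 1/5 + 3/10 = 1.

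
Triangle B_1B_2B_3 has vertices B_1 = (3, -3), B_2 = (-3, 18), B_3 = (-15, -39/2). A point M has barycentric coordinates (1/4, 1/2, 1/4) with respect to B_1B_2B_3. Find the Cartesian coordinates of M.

M = (1/4)·B_1 + (1/2)·B_2 + (1/4)·B_3.
x-coordinate: (1/4)·3 + (1/2)·(-3) + (1/4)·(-15) = -9/2.
y-coordinate: (1/4)·(-3) + (1/2)·18 + (1/4)·(-39/2) = 27/8.

(-9/2, 27/8)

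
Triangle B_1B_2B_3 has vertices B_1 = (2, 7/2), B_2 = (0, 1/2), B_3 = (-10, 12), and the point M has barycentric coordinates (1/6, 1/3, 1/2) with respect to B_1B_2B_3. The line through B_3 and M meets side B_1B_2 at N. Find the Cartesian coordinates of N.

Line B_3M meets B_1B_2 where the B_3-coordinate vanishes; zeroing M's B_3-weight and renormalizing leaves B_1, B_2-weights 1/6 : 1/3 → (1/3, 2/3).
So N = (1/3)·B_1 + (2/3)·B_2 = (2/3, 3/2).

(2/3, 3/2)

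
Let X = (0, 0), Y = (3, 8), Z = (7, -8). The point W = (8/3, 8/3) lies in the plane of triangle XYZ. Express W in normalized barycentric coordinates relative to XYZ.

(1/3, 1/2, 1/6)

Signed area of the reference triangle: [XYZ] = ½·(0·(8−(-8)) + 3·(-8−0) + 7·(0−8)) = ½·(0 − 24 − 56) = -40.
[WYZ] = ½·((8/3)·(8−(-8)) + 3·(-8−(8/3)) + 7·(8/3−8)) = ½·(128/3 − 32 − 112/3) = -40/3, so the X-coordinate is (-40/3)/(-40) = 1/3.
[XWZ] = ½·(0·(8/3−(-8)) + (8/3)·(-8−0) + 7·(0−(8/3))) = ½·(0 − 64/3 − 56/3) = -20, so the Y-coordinate is 1/2.
[XYW] = ½·(0·(8−(8/3)) + 3·(8/3−0) + (8/3)·(0−8)) = ½·(0 + 8 − 64/3) = -20/3, so the Z-coordinate is 1/6.
Check: 1/3 + 1/2 + 1/6 = 1.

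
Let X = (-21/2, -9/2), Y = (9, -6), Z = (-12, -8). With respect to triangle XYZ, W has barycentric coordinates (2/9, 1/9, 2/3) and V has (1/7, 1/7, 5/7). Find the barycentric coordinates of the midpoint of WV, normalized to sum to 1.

Since both coordinate triples sum to 1, the midpoint's barycentrics are the componentwise average.
(2/9+1/7)/2 = 23/126; similarly 8/63 and 29/42.

(23/126, 8/63, 29/42)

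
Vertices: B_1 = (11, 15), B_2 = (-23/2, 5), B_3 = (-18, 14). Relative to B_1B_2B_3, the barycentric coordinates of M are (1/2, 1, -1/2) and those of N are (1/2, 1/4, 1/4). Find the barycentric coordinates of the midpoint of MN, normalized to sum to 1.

Since both coordinate triples sum to 1, the midpoint's barycentrics are the componentwise average.
(1/2+1/2)/2 = 1/2; similarly 5/8 and -1/8.

(1/2, 5/8, -1/8)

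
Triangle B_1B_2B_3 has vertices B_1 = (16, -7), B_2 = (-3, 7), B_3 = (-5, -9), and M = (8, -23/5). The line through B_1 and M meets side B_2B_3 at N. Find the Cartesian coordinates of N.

(-4, -1)

Barycentric coordinates of M with respect to B_1B_2B_3: (3/5, 1/5, 1/5).
On side B_2B_3 the B_1-coordinate is zero; dropping M's B_1-weight 3/5 and renormalizing the remaining 1/5 : 1/5 gives weights 1/2, 1/2 on B_2, B_3.
N = (1/2)·(-3, 7) + (1/2)·(-5, -9) = (-4, -1).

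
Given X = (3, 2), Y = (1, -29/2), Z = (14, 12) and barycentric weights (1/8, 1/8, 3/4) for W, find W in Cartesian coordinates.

(11, 119/16)

W = (1/8)·X + (1/8)·Y + (3/4)·Z.
x-coordinate: (1/8)·3 + (1/8)·1 + (3/4)·14 = 11.
y-coordinate: (1/8)·2 + (1/8)·(-29/2) + (3/4)·12 = 119/16.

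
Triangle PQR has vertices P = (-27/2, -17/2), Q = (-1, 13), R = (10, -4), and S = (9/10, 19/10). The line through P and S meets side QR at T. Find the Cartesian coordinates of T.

(9/2, 9/2)

Barycentric coordinates of S with respect to PQR: (1/5, 2/5, 2/5).
On side QR the P-coordinate is zero; dropping S's P-weight 1/5 and renormalizing the remaining 2/5 : 2/5 gives weights 1/2, 1/2 on Q, R.
T = (1/2)·(-1, 13) + (1/2)·(10, -4) = (9/2, 9/2).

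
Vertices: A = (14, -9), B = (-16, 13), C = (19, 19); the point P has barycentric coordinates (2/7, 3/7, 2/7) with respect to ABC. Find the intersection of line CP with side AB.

Line CP meets AB where the C-coordinate vanishes; zeroing P's C-weight and renormalizing leaves A, B-weights 2/7 : 3/7 → (2/5, 3/5).
So Q = (2/5)·A + (3/5)·B = (-4, 21/5).

(-4, 21/5)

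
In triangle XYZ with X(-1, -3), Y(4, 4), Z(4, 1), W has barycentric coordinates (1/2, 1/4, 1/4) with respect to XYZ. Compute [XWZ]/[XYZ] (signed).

The signed ratio [XWZ]/[XYZ] equals the barycentric coordinate of W at vertex Y, which is 1/4.

1/4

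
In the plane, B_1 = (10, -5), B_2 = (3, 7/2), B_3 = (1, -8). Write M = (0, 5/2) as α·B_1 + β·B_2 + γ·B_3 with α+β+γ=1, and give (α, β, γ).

(-1/3, 1, 1/3)

Signed area of the reference triangle: [B_1B_2B_3] = ½·(10·(7/2−(-8)) + 3·(-8−(-5)) + 1·(-5−(7/2))) = ½·(115 − 9 − 17/2) = 195/4.
[MB_2B_3] = ½·(0·(7/2−(-8)) + 3·(-8−(5/2)) + 1·(5/2−(7/2))) = ½·(0 − 63/2 − 1) = -65/4, so the B_1-coordinate is (-65/4)/(195/4) = -1/3.
[B_1MB_3] = ½·(10·(5/2−(-8)) + 0·(-8−(-5)) + 1·(-5−(5/2))) = ½·(105 + 0 − 15/2) = 195/4, so the B_2-coordinate is 1.
[B_1B_2M] = ½·(10·(7/2−(5/2)) + 3·(5/2−(-5)) + 0·(-5−(7/2))) = ½·(10 + 45/2 + 0) = 65/4, so the B_3-coordinate is 1/3.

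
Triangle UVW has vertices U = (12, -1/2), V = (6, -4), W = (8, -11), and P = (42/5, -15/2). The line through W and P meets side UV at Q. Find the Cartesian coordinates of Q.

(9, -9/4)

Barycentric coordinates of P with respect to UVW: (1/5, 1/5, 3/5).
On side UV the W-coordinate is zero; dropping P's W-weight 3/5 and renormalizing the remaining 1/5 : 1/5 gives weights 1/2, 1/2 on U, V.
Q = (1/2)·(12, -1/2) + (1/2)·(6, -4) = (9, -9/4).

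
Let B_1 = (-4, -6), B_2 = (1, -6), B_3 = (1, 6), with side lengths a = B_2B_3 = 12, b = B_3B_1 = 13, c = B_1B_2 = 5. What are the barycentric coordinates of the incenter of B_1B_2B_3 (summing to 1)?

The incenter has barycentric coordinates proportional to the opposite side lengths: (12 : 13 : 5).
Normalizing by 12+13+5 = 30 gives (2/5, 13/30, 1/6).

(2/5, 13/30, 1/6)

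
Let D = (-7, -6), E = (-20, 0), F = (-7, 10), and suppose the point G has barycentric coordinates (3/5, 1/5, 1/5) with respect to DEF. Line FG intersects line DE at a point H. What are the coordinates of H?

(-41/4, -9/2)

Line FG meets DE where the F-coordinate vanishes; zeroing G's F-weight and renormalizing leaves D, E-weights 3/5 : 1/5 → (3/4, 1/4).
So H = (3/4)·D + (1/4)·E = (-41/4, -9/2).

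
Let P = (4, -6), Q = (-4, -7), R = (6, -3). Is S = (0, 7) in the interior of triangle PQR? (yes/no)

Barycentric coordinates of S: (-62/11, 19/11, 54/11).
The three coordinates are negative, positive, positive; a point is interior exactly when all three are positive.

no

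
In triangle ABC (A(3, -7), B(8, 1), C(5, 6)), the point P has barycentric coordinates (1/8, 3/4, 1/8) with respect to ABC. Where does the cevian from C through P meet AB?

Line CP meets AB where the C-coordinate vanishes; zeroing P's C-weight and renormalizing leaves A, B-weights 1/8 : 3/4 → (1/7, 6/7).
So Q = (1/7)·A + (6/7)·B = (51/7, -1/7).

(51/7, -1/7)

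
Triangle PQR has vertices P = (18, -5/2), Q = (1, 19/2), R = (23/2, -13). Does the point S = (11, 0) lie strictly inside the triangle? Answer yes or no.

Barycentric coordinates of S: (167/342, 359/1026, 83/513).
The three coordinates are positive, positive, positive; a point is interior exactly when all three are positive.

yes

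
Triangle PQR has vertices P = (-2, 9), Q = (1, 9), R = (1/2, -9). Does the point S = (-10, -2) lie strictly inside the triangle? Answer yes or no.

Barycentric coordinates of S: (385/108, -343/108, 11/18).
The three coordinates are positive, negative, positive; a point is interior exactly when all three are positive.

no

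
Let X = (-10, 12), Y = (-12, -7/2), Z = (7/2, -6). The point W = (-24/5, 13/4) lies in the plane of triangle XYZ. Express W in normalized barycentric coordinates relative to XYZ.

Signed area of the reference triangle: [XYZ] = ½·((-10)·(-7/2−(-6)) + (-12)·(-6−12) + (7/2)·(12−(-7/2))) = ½·(-25 + 216 + 217/4) = 981/8.
[WYZ] = ½·((-24/5)·(-7/2−(-6)) + (-12)·(-6−(13/4)) + (7/2)·(13/4−(-7/2))) = ½·(-12 + 111 + 189/8) = 981/16, so the X-coordinate is (981/16)/(981/8) = 1/2.
[XWZ] = ½·((-10)·(13/4−(-6)) + (-24/5)·(-6−12) + (7/2)·(12−(13/4))) = ½·(-185/2 + 432/5 + 245/8) = 981/80, so the Y-coordinate is 1/10.
[XYW] = ½·((-10)·(-7/2−(13/4)) + (-12)·(13/4−12) + (-24/5)·(12−(-7/2))) = ½·(135/2 + 105 − 372/5) = 981/20, so the Z-coordinate is 2/5.

(1/2, 1/10, 2/5)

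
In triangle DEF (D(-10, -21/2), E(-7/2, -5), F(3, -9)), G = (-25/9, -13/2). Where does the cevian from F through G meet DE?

Barycentric coordinates of G with respect to DEF: (1/9, 2/3, 2/9).
On side DE the F-coordinate is zero; dropping G's F-weight 2/9 and renormalizing the remaining 1/9 : 2/3 gives weights 1/7, 6/7 on D, E.
H = (1/7)·(-10, -21/2) + (6/7)·(-7/2, -5) = (-31/7, -81/14).

(-31/7, -81/14)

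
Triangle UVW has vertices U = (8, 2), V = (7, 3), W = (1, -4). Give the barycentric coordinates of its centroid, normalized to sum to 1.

(1/3, 1/3, 1/3)

The centroid is the average of the vertices, so each weight is 1/3.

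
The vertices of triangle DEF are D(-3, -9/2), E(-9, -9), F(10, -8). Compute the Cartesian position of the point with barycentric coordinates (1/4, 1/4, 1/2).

(2, -59/8)

G = (1/4)·D + (1/4)·E + (1/2)·F.
x-coordinate: (1/4)·(-3) + (1/4)·(-9) + (1/2)·10 = 2.
y-coordinate: (1/4)·(-9/2) + (1/4)·(-9) + (1/2)·(-8) = -59/8.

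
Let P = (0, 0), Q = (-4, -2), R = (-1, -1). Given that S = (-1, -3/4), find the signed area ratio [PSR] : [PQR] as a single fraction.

[PQR] = ½·(0·(-2−(-1)) + (-4)·(-1−0) + (-1)·(0−(-2))) = ½·(0 + 4 − 2) = 1.
[PSR] = ½·(0·(-3/4−(-1)) + (-1)·(-1−0) + (-1)·(0−(-3/4))) = ½·(0 + 1 − 3/4) = 1/8, so the ratio is (1/8)/1 = 1/8.

1/8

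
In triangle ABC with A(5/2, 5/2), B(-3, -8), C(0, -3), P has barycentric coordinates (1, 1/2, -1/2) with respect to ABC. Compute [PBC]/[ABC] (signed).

The signed ratio [PBC]/[ABC] equals the barycentric coordinate of P at vertex A, which is 1.

1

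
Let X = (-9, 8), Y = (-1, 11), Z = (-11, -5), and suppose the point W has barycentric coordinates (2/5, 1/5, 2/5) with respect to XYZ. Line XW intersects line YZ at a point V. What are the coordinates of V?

(-23/3, 1/3)

Line XW meets YZ where the X-coordinate vanishes; zeroing W's X-weight and renormalizing leaves Y, Z-weights 1/5 : 2/5 → (1/3, 2/3).
So V = (1/3)·Y + (2/3)·Z = (-23/3, 1/3).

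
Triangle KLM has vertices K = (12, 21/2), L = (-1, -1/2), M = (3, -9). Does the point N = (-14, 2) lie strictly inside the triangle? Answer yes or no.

no

Barycentric coordinates of N: (-67/103, 287/103, -117/103).
The three coordinates are negative, positive, negative; a point is interior exactly when all three are positive.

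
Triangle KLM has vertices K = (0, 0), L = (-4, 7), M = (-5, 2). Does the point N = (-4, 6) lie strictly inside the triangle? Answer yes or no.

yes

Barycentric coordinates of N: (1/27, 22/27, 4/27).
The three coordinates are positive, positive, positive; a point is interior exactly when all three are positive.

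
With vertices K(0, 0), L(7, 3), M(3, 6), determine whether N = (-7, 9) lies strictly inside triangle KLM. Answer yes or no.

Barycentric coordinates of N: (6/11, -23/11, 28/11).
The three coordinates are positive, negative, positive; a point is interior exactly when all three are positive.

no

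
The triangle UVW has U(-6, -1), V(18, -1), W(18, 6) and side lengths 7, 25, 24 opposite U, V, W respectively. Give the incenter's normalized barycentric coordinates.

(1/8, 25/56, 3/7)

The incenter has barycentric coordinates proportional to the opposite side lengths: (7 : 25 : 24).
Normalizing by 7+25+24 = 56 gives (1/8, 25/56, 3/7).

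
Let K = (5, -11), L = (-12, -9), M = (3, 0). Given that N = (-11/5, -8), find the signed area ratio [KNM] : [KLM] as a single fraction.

2/5

[KLM] = ½·(5·(-9−0) + (-12)·(0−(-11)) + 3·(-11−(-9))) = ½·(-45 − 132 − 6) = -183/2.
[KNM] = ½·(5·(-8−0) + (-11/5)·(0−(-11)) + 3·(-11−(-8))) = ½·(-40 − 121/5 − 9) = -183/5, so the ratio is (-183/5)/(-183/2) = 2/5.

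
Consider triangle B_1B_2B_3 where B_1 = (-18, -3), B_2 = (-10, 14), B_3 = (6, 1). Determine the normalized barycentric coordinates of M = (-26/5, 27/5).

(1/5, 2/5, 2/5)

Signed area of the reference triangle: [B_1B_2B_3] = ½·((-18)·(14−1) + (-10)·(1−(-3)) + 6·(-3−14)) = ½·(-234 − 40 − 102) = -188.
[MB_2B_3] = ½·((-26/5)·(14−1) + (-10)·(1−(27/5)) + 6·(27/5−14)) = ½·(-338/5 + 44 − 258/5) = -188/5, so the B_1-coordinate is (-188/5)/(-188) = 1/5.
[B_1MB_3] = ½·((-18)·(27/5−1) + (-26/5)·(1−(-3)) + 6·(-3−(27/5))) = ½·(-396/5 − 104/5 − 252/5) = -376/5, so the B_2-coordinate is 2/5.
[B_1B_2M] = ½·((-18)·(14−(27/5)) + (-10)·(27/5−(-3)) + (-26/5)·(-3−14)) = ½·(-774/5 − 84 + 442/5) = -376/5, so the B_3-coordinate is 2/5.
Check: 1/5 + 2/5 + 2/5 = 1.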